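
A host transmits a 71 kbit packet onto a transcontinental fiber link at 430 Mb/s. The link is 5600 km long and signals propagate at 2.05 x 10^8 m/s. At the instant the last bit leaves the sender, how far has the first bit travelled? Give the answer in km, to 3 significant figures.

33.8 km

t_tx = L/R = 71000/430000000 = 0.000165116 s.
Distance = s × t_tx = 2.05e+08 × 0.000165116 = 33.8 km.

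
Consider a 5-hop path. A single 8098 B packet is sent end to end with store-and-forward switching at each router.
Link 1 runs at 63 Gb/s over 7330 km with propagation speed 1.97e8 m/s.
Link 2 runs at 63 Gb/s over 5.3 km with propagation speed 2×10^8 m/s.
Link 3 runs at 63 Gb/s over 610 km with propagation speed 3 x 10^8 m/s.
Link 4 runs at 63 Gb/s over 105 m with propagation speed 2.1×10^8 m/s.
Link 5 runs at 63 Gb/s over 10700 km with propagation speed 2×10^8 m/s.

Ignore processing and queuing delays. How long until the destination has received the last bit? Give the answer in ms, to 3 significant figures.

92.8 ms

L = 8098 × 8 = 64784 bits.
Transmission delay per hop = L/R = 64784/63000000000 = 0.00102832 ms; 5 hops → 0.00514159 ms.
Propagation delays (d/s per hop): 37.2081, 0.0265, 2.03333, 0.0005, 53.5 ms; sum = 92.7685 ms.
End-to-end = 92.8 ms.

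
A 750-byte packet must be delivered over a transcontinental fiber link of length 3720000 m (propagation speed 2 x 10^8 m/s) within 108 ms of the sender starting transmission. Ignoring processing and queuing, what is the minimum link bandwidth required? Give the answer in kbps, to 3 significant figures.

L = 6000 bits.
Propagation delay = 3720000 / 200000000 = 18.6 ms.
Transmission budget = 108 − 18.6 = 89.4 ms.
R ≥ L / t_tx = 6000 bits / 0.0894 s = 67.1 kbps.

67.1 kbps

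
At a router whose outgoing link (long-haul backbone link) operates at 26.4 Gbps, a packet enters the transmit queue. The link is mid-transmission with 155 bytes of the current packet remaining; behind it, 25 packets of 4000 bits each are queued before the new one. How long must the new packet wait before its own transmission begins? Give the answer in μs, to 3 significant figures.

Each queued packet: L/R = 4000/26400000000 = 0.151515 μs.
25 queued → 3.78788 μs.
Plus remaining 1240 bits of current packet: 0.0469697 μs.
Queuing delay = 3.83 μs.

3.83 μs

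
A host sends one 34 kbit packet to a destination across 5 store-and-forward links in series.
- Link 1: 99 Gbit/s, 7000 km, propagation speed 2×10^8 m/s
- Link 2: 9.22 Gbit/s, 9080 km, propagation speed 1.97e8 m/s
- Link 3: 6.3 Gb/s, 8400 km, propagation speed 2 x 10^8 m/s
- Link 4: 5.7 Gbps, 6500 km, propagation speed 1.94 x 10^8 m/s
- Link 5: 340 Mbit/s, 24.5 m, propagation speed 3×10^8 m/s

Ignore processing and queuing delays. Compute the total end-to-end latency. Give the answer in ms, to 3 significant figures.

L = 34000 bits.
Transmission delays (L/R per hop): 0.000343434, 0.00368764, 0.00539683, 0.00596491, 0.1 ms; sum = 0.115393 ms.
Propagation delays (d/s per hop): 35, 46.0914, 42, 33.5052, 8.16667e-05 ms; sum = 156.597 ms.
End-to-end = 157 ms.

157 ms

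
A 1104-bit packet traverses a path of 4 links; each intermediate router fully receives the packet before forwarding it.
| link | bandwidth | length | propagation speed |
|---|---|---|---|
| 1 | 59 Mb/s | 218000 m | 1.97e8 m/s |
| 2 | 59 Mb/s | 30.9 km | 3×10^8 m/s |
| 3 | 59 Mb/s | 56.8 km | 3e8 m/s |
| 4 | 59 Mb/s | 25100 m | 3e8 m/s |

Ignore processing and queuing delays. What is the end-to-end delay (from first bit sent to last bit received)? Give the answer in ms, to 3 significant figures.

Transmission delay per hop = L/R = 1104/59000000 = 0.0187119 ms; 4 hops → 0.0748475 ms.
Propagation delays (d/s per hop): 1.1066, 0.103, 0.189333, 0.0836667 ms; sum = 1.4826 ms.
End-to-end = 1.56 ms.

1.56 ms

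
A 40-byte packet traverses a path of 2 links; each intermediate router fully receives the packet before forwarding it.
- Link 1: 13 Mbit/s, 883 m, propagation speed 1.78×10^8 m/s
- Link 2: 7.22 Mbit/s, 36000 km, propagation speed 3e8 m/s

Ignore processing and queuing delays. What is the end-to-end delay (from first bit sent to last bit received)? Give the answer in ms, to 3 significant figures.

120 ms

L = 40 × 8 = 320 bits.
Transmission delays (L/R per hop): 0.0246154, 0.0443213 ms; sum = 0.0689367 ms.
Propagation delays (d/s per hop): 0.00496067, 120 ms; sum = 120.005 ms.
End-to-end = 120 ms.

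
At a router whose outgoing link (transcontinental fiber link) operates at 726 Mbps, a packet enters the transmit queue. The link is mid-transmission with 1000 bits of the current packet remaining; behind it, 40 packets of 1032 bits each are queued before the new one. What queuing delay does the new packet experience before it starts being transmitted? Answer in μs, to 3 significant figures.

58.2 μs

Each queued packet: L/R = 1032/726000000 = 1.42149 μs.
40 queued → 56.8595 μs.
Plus remaining 1000 bits of current packet: 1.37741 μs.
Queuing delay = 58.2 μs.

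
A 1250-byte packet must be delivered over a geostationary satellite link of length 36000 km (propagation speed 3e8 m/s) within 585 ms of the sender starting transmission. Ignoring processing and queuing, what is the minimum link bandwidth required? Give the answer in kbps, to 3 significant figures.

L = 10000 bits.
Propagation delay = 36000000 / 300000000 = 120 ms.
Transmission budget = 585 − 120 = 465 ms.
R ≥ L / t_tx = 10000 bits / 0.465 s = 21.5 kbps.

21.5 kbps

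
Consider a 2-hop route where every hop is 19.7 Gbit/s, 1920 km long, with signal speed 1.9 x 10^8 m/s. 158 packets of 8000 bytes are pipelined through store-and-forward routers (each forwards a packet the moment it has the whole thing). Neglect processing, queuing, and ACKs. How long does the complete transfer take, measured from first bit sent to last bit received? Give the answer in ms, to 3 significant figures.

20.7 ms

Per-hop transmission t_tx = L/R = 64000/19700000000 = 0.00324873 ms.
Per-hop propagation t_prop = 1920000/190000000 = 10.1053 ms.
Pipeline fill: first packet needs 2·t_tx to clear all hops; remaining 157 packets each add one t_tx.
Total = (2+158-1)·t_tx + 2·t_prop = 159·0.00324873 + 2·10.1053 = 20.7 ms.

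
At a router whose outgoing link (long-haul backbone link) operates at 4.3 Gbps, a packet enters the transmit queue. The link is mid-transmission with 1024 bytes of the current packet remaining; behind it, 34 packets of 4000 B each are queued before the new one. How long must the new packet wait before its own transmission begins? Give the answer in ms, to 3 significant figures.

Each queued packet: L/R = 32000/4300000000 = 0.00744186 ms.
34 queued → 0.253023 ms.
Plus remaining 8192 bits of current packet: 0.00190512 ms.
Queuing delay = 0.255 ms.

0.255 ms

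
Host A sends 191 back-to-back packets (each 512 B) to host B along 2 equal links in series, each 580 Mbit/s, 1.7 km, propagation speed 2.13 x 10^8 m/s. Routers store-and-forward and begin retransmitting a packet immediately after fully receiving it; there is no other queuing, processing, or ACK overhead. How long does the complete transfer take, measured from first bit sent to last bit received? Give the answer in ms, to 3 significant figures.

1.37 ms

Per-hop transmission t_tx = L/R = 4096/580000000 = 0.00706207 ms.
Per-hop propagation t_prop = 1700/213000000 = 0.00798122 ms.
Pipeline fill: first packet needs 2·t_tx to clear all hops; remaining 190 packets each add one t_tx.
Total = (2+191-1)·t_tx + 2·t_prop = 192·0.00706207 + 2·0.00798122 = 1.37 ms.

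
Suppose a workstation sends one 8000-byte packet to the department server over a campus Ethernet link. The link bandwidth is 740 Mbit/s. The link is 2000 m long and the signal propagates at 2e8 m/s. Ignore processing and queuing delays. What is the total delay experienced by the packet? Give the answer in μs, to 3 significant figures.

96.5 μs

L = 8000 × 8 = 64000 bits.
Transmission delay = L/R = 64000 / 740000000 = 86.4865 μs.
Propagation delay = d/s = 2000 m / 200000000 m/s = 10 μs.
Total = 96.5 μs.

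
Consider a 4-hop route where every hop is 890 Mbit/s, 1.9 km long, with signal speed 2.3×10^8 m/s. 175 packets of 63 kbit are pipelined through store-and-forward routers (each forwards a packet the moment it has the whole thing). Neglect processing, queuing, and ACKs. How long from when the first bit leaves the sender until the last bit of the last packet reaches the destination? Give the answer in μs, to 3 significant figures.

12600 μs

Per-hop transmission t_tx = L/R = 63000/890000000 = 70.7865 μs.
Per-hop propagation t_prop = 1900/2.3e+08 = 8.26087 μs.
Pipeline fill: first packet needs 4·t_tx to clear all hops; remaining 174 packets each add one t_tx.
Total = (4+175-1)·t_tx + 4·t_prop = 178·70.7865 + 4·8.26087 = 12600 μs.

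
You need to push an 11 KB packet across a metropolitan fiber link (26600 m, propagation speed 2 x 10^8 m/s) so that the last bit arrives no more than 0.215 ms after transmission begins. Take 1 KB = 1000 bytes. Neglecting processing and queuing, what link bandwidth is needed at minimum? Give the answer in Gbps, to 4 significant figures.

L = 88000 bits.
Propagation delay = 26600 / 200000000 = 0.133 ms.
Transmission budget = 0.215 − 0.133 = 0.082 ms.
R ≥ L / t_tx = 88000 bits / 8.2e-05 s = 1.073 Gbps.

1.073 Gbps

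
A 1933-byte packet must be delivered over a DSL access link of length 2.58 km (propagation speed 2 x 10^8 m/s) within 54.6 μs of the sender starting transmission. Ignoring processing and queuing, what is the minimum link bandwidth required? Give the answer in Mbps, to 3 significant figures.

L = 15464 bits.
Propagation delay = 2580 / 200000000 = 12.9 μs.
Transmission budget = 54.6 − 12.9 = 41.7 μs.
R ≥ L / t_tx = 15464 bits / 4.17e-05 s = 371 Mbps.

371 Mbps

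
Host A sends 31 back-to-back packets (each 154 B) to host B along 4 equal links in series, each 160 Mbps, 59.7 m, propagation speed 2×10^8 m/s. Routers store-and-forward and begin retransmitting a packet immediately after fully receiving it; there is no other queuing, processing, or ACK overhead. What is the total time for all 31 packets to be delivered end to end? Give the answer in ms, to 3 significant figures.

Per-hop transmission t_tx = L/R = 1232/160000000 = 0.0077 ms.
Per-hop propagation t_prop = 59.7/200000000 = 0.0002985 ms.
Pipeline fill: first packet needs 4·t_tx to clear all hops; remaining 30 packets each add one t_tx.
Total = (4+31-1)·t_tx + 4·t_prop = 34·0.0077 + 4·0.0002985 = 0.263 ms.

0.263 ms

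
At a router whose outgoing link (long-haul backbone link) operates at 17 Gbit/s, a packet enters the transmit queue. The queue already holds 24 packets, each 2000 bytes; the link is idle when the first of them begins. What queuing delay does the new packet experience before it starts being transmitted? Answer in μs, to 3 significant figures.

22.6 μs

Each queued packet: L/R = 16000/17000000000 = 0.941176 μs.
24 queued → 22.5882 μs.
Queuing delay = 22.6 μs.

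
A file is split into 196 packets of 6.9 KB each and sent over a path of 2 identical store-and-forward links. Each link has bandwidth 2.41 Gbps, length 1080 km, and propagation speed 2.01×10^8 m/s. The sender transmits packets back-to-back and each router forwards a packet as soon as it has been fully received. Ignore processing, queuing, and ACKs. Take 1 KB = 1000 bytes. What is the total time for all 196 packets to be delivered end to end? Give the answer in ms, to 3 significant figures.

Per-hop transmission t_tx = L/R = 55200/2410000000 = 0.0229046 ms.
Per-hop propagation t_prop = 1080000/2.01e+08 = 5.37313 ms.
Pipeline fill: first packet needs 2·t_tx to clear all hops; remaining 195 packets each add one t_tx.
Total = (2+196-1)·t_tx + 2·t_prop = 197·0.0229046 + 2·5.37313 = 15.3 ms.

15.3 ms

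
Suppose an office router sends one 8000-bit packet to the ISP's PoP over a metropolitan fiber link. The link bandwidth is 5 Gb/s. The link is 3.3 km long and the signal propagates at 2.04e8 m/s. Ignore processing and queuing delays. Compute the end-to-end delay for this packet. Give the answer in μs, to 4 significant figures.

17.78 μs

Transmission delay = L/R = 8000 / 5000000000 = 1.6 μs.
Propagation delay = d/s = 3300 m / 204000000 m/s = 16.1765 μs.
Total = 17.78 μs.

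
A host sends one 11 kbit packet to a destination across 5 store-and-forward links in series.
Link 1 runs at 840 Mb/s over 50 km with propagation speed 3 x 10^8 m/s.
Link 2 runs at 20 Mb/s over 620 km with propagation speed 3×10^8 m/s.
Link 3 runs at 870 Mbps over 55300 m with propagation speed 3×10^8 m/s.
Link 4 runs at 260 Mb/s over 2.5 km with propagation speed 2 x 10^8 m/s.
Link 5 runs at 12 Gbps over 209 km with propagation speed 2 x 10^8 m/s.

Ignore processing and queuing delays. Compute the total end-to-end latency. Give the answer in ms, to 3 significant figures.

L = 11000 bits.
Transmission delays (L/R per hop): 0.0130952, 0.55, 0.0126437, 0.0423077, 0.000916667 ms; sum = 0.618963 ms.
Propagation delays (d/s per hop): 0.166667, 2.06667, 0.184333, 0.0125, 1.045 ms; sum = 3.47517 ms.
End-to-end = 4.09 ms.

4.09 ms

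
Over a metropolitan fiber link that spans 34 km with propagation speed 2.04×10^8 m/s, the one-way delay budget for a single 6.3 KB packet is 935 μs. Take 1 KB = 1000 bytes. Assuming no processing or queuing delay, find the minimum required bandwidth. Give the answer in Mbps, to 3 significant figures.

65.6 Mbps

L = 50400 bits.
Propagation delay = 34000 / 204000000 = 166.667 μs.
Transmission budget = 935 − 166.667 = 768.333 μs.
R ≥ L / t_tx = 50400 bits / 0.000768333 s = 65.6 Mbps.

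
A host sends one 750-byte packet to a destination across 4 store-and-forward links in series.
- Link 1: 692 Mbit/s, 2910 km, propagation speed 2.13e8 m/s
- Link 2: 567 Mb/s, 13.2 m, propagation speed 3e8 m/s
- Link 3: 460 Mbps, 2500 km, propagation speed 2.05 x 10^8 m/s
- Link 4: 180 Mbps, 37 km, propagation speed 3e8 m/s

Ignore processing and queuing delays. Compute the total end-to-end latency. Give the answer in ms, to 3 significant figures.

26.0 ms

L = 750 × 8 = 6000 bits.
Transmission delays (L/R per hop): 0.00867052, 0.010582, 0.0130435, 0.0333333 ms; sum = 0.0656293 ms.
Propagation delays (d/s per hop): 13.662, 4.4e-05, 12.1951, 0.123333 ms; sum = 25.9805 ms.
End-to-end = 26.0 ms.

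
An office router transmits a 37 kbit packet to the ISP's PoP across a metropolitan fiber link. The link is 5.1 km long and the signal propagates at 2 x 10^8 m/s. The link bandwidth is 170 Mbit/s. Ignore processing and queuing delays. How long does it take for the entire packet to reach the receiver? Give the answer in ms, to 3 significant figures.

0.243 ms

L = 37000 bits.
Transmission delay = L/R = 37000 / 170000000 = 0.217647 ms.
Propagation delay = d/s = 5100 m / 200000000 m/s = 0.0255 ms.
Total = 0.243 ms.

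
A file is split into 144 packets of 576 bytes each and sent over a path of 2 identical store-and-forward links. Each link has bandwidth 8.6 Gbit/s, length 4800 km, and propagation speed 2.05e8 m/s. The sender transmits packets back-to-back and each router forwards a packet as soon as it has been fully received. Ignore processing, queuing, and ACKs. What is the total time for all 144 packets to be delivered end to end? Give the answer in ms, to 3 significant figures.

46.9 ms

Per-hop transmission t_tx = L/R = 4608/8600000000 = 0.000535814 ms.
Per-hop propagation t_prop = 4800000/2.05e+08 = 23.4146 ms.
Pipeline fill: first packet needs 2·t_tx to clear all hops; remaining 143 packets each add one t_tx.
Total = (2+144-1)·t_tx + 2·t_prop = 145·0.000535814 + 2·23.4146 = 46.9 ms.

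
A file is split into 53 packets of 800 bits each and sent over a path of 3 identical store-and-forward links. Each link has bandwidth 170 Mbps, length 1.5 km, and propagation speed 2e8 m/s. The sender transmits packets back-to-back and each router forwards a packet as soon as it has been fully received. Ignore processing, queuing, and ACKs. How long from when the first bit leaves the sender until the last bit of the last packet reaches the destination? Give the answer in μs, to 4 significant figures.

Per-hop transmission t_tx = L/R = 800/170000000 = 4.70588 μs.
Per-hop propagation t_prop = 1500/200000000 = 7.5 μs.
Pipeline fill: first packet needs 3·t_tx to clear all hops; remaining 52 packets each add one t_tx.
Total = (3+53-1)·t_tx + 3·t_prop = 55·4.70588 + 3·7.5 = 281.3 μs.

281.3 μs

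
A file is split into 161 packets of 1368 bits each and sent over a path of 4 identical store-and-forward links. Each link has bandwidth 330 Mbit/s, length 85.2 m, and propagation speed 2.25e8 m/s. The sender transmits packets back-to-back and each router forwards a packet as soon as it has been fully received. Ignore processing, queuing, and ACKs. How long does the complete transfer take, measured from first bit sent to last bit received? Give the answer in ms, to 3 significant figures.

Per-hop transmission t_tx = L/R = 1368/330000000 = 0.00414545 ms.
Per-hop propagation t_prop = 85.2/225000000 = 0.000378667 ms.
Pipeline fill: first packet needs 4·t_tx to clear all hops; remaining 160 packets each add one t_tx.
Total = (4+161-1)·t_tx + 4·t_prop = 164·0.00414545 + 4·0.000378667 = 0.681 ms.

0.681 ms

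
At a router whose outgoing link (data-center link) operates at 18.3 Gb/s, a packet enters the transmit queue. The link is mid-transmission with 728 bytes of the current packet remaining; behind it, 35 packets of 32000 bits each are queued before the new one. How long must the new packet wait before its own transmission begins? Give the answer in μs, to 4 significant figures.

61.52 μs

Each queued packet: L/R = 32000/18300000000 = 1.74863 μs.
35 queued → 61.2022 μs.
Plus remaining 5824 bits of current packet: 0.318251 μs.
Queuing delay = 61.52 μs.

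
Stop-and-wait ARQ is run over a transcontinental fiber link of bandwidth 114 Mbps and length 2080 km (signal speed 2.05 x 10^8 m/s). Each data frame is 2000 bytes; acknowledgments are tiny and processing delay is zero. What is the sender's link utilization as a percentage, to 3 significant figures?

0.687 %

t_tx = L/R = 16000/114000000 = 0.000140351 s.
t_prop = 2080000/2.05e+08 = 0.0101463 s; RTT = 0.0202927 s.
Cycle = t_tx + RTT = 0.020433 s.
Utilization = t_tx / cycle = 0.000140351/0.020433 = 0.687 %.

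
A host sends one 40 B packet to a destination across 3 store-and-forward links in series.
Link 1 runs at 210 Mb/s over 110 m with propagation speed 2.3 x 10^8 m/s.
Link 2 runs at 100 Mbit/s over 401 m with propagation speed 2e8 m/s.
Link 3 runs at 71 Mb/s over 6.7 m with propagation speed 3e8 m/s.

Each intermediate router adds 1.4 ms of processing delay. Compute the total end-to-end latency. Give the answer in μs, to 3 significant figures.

L = 40 × 8 = 320 bits.
Transmission delays (L/R per hop): 1.52381, 3.2, 4.50704 μs; sum = 9.23085 μs.
Propagation delays (d/s per hop): 0.478261, 2.005, 0.0223333 μs; sum = 2.50559 μs.
Processing at 2 router(s): 2 × 1.4 ms = 2800 μs.
End-to-end = 2810 μs.

2810 μs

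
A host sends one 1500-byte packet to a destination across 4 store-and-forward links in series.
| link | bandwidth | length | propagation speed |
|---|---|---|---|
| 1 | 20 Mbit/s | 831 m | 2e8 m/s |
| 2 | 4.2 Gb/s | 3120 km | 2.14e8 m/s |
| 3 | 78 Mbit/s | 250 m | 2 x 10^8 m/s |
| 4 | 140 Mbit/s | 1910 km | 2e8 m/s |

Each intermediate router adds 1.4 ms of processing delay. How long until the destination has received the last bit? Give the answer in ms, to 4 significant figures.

29.18 ms

L = 1500 × 8 = 12000 bits.
Transmission delays (L/R per hop): 0.6, 0.00285714, 0.153846, 0.0857143 ms; sum = 0.842418 ms.
Propagation delays (d/s per hop): 0.004155, 14.5794, 0.00125, 9.55 ms; sum = 24.1348 ms.
Processing at 3 router(s): 3 × 1.4 ms = 4.2 ms.
End-to-end = 29.18 ms.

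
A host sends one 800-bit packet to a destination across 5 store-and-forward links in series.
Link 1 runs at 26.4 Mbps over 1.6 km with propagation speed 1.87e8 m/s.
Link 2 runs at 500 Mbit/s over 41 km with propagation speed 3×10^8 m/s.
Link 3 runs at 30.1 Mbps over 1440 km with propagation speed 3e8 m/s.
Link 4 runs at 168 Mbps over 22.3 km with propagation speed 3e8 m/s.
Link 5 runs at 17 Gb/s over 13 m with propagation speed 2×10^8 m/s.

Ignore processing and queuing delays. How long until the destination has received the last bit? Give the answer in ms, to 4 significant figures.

Transmission delays (L/R per hop): 0.030303, 0.0016, 0.0265781, 0.0047619, 4.70588e-05 ms; sum = 0.0632901 ms.
Propagation delays (d/s per hop): 0.00855615, 0.136667, 4.8, 0.0743333, 6.5e-05 ms; sum = 5.01962 ms.
End-to-end = 5.083 ms.

5.083 ms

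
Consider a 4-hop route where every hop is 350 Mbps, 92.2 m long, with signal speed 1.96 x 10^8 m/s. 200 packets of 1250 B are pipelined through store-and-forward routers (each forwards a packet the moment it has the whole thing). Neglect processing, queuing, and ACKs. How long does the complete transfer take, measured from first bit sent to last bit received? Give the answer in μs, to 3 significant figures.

5800 μs

Per-hop transmission t_tx = L/R = 10000/350000000 = 28.5714 μs.
Per-hop propagation t_prop = 92.2/196000000 = 0.470408 μs.
Pipeline fill: first packet needs 4·t_tx to clear all hops; remaining 199 packets each add one t_tx.
Total = (4+200-1)·t_tx + 4·t_prop = 203·28.5714 + 4·0.470408 = 5800 μs.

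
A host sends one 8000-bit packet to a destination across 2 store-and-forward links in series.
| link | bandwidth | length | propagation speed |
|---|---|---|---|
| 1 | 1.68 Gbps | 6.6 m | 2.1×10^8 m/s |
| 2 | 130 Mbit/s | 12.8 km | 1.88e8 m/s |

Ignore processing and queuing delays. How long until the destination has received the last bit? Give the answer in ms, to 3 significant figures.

0.134 ms

Transmission delays (L/R per hop): 0.0047619, 0.0615385 ms; sum = 0.0663004 ms.
Propagation delays (d/s per hop): 3.14286e-05, 0.0680851 ms; sum = 0.0681165 ms.
End-to-end = 0.134 ms.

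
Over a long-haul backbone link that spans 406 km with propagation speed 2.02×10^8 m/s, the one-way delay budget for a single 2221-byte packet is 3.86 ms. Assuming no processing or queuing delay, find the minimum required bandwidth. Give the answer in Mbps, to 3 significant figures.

9.60 Mbps

L = 17768 bits.
Propagation delay = 406000 / 202000000 = 2.0099 ms.
Transmission budget = 3.86 − 2.0099 = 1.8501 ms.
R ≥ L / t_tx = 17768 bits / 0.0018501 s = 9.60 Mbps.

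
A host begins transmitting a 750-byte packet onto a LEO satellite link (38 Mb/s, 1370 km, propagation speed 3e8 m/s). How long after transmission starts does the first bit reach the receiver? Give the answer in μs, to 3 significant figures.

First bit experiences only propagation delay: d/s = 1370000/300000000 = 4570 μs.

4570 μs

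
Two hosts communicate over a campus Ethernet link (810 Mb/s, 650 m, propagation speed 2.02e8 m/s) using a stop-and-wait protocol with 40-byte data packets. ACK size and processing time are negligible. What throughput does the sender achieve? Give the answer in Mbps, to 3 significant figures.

46.8 Mbps

t_tx = L/R = 320/810000000 = 3.95062e-07 s.
t_prop = 650/202000000 = 3.21782e-06 s; RTT = 6.43564e-06 s.
Cycle = t_tx + RTT = 6.83071e-06 s.
Throughput = L / cycle = 320 / 6.83071e-06 = 46.8 Mbps.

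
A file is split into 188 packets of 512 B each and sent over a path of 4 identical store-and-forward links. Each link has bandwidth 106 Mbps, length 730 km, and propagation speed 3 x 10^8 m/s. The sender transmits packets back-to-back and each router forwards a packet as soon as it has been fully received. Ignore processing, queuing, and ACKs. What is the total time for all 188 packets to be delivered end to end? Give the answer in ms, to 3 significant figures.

17.1 ms

Per-hop transmission t_tx = L/R = 4096/106000000 = 0.0386415 ms.
Per-hop propagation t_prop = 730000/300000000 = 2.43333 ms.
Pipeline fill: first packet needs 4·t_tx to clear all hops; remaining 187 packets each add one t_tx.
Total = (4+188-1)·t_tx + 4·t_prop = 191·0.0386415 + 4·2.43333 = 17.1 ms.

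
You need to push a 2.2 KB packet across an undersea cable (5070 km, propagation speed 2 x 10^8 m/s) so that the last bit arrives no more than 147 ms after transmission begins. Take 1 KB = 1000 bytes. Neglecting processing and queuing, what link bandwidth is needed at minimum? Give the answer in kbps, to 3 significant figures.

145 kbps

L = 17600 bits.
Propagation delay = 5070000 / 200000000 = 25.35 ms.
Transmission budget = 147 − 25.35 = 121.65 ms.
R ≥ L / t_tx = 17600 bits / 0.12165 s = 145 kbps.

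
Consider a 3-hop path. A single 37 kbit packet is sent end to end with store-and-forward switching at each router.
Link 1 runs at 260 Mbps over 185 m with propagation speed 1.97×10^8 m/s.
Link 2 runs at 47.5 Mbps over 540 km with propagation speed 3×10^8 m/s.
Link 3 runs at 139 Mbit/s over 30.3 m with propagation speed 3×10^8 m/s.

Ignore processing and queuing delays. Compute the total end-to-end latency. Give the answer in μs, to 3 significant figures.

2990 μs

L = 37000 bits.
Transmission delays (L/R per hop): 142.308, 778.947, 266.187 μs; sum = 1187.44 μs.
Propagation delays (d/s per hop): 0.939086, 1800, 0.101 μs; sum = 1801.04 μs.
End-to-end = 2990 μs.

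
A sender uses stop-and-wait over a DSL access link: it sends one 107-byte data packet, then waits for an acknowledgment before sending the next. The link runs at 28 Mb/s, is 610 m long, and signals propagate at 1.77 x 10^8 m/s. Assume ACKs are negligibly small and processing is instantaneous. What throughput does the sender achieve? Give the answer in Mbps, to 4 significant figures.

t_tx = L/R = 856/28000000 = 3.05714e-05 s.
t_prop = 610/177000000 = 3.44633e-06 s; RTT = 6.89266e-06 s.
Cycle = t_tx + RTT = 3.74641e-05 s.
Throughput = L / cycle = 856 / 3.74641e-05 = 22.85 Mbps.

22.85 Mbps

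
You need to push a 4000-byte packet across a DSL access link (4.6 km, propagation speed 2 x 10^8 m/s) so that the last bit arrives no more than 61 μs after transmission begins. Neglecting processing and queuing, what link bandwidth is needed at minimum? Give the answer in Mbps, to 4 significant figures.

842.1 Mbps

L = 32000 bits.
Propagation delay = 4600 / 200000000 = 23 μs.
Transmission budget = 61 − 23 = 38 μs.
R ≥ L / t_tx = 32000 bits / 3.8e-05 s = 842.1 Mbps.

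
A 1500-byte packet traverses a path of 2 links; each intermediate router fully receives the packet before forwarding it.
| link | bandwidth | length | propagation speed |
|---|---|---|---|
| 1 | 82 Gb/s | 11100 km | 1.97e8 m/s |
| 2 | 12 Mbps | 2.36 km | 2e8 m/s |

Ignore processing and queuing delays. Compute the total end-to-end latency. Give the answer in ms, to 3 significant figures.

L = 1500 × 8 = 12000 bits.
Transmission delays (L/R per hop): 0.000146341, 1 ms; sum = 1.00015 ms.
Propagation delays (d/s per hop): 56.3452, 0.0118 ms; sum = 56.357 ms.
End-to-end = 57.4 ms.

57.4 ms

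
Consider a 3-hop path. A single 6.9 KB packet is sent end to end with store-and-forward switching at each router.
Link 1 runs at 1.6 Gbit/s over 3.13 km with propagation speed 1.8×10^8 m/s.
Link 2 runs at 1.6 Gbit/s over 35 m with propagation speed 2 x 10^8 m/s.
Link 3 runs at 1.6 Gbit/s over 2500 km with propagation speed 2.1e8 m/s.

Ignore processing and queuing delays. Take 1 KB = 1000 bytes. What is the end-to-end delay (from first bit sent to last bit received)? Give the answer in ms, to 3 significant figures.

12.0 ms

L = 55200 bits.
Transmission delay per hop = L/R = 55200/1600000000 = 0.0345 ms; 3 hops → 0.1035 ms.
Propagation delays (d/s per hop): 0.0173889, 0.000175, 11.9048 ms; sum = 11.9223 ms.
End-to-end = 12.0 ms.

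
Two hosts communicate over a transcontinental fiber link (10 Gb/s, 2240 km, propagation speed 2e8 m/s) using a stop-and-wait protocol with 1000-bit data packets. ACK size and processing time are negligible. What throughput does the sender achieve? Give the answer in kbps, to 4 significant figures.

44.64 kbps

t_tx = L/R = 1000/10000000000 = 1e-07 s.
t_prop = 2240000/200000000 = 0.0112 s; RTT = 0.0224 s.
Cycle = t_tx + RTT = 0.0224001 s.
Throughput = L / cycle = 1000 / 0.0224001 = 44.64 kbps.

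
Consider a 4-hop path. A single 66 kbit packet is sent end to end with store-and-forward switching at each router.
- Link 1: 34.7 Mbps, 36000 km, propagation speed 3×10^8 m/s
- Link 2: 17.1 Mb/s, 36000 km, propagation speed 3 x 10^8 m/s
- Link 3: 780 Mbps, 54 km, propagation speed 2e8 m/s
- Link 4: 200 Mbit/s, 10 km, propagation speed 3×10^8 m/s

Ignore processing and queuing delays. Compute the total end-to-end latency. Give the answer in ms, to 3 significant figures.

246 ms

L = 66000 bits.
Transmission delays (L/R per hop): 1.90202, 3.85965, 0.0846154, 0.33 ms; sum = 6.17628 ms.
Propagation delays (d/s per hop): 120, 120, 0.27, 0.0333333 ms; sum = 240.303 ms.
End-to-end = 246 ms.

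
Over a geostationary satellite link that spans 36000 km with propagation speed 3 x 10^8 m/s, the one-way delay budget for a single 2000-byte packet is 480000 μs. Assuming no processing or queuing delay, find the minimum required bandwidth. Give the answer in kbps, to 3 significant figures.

44.4 kbps

L = 16000 bits.
Propagation delay = 36000000 / 300000000 = 120000 μs.
Transmission budget = 480000 − 120000 = 360000 μs.
R ≥ L / t_tx = 16000 bits / 0.36 s = 44.4 kbps.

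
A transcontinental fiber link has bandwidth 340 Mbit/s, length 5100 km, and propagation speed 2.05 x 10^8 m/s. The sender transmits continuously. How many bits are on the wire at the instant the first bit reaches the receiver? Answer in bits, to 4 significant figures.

Propagation delay = 5100000 / 2.05e+08 = 0.024878 s.
BDP = R × t_prop = 340000000 × 0.024878 = 8458540 bits.

8459000 bits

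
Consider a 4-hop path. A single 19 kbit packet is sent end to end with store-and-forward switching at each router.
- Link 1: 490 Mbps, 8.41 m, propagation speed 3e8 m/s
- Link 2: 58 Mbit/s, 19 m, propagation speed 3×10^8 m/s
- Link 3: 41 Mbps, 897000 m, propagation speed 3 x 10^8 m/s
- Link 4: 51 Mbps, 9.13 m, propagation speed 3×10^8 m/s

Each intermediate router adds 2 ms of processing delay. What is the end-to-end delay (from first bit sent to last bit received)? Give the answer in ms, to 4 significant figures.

10.19 ms

L = 19000 bits.
Transmission delays (L/R per hop): 0.0387755, 0.327586, 0.463415, 0.372549 ms; sum = 1.20233 ms.
Propagation delays (d/s per hop): 2.80333e-05, 6.33333e-05, 2.99, 3.04333e-05 ms; sum = 2.99012 ms.
Processing at 3 router(s): 3 × 2 ms = 6 ms.
End-to-end = 10.19 ms.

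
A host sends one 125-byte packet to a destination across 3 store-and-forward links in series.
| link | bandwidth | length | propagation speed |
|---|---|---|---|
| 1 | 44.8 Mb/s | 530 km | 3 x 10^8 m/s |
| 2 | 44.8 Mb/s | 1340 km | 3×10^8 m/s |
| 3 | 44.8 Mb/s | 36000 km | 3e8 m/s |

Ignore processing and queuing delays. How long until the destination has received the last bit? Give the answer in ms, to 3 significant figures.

L = 125 × 8 = 1000 bits.
Transmission delay per hop = L/R = 1000/44800000 = 0.0223214 ms; 3 hops → 0.0669643 ms.
Propagation delays (d/s per hop): 1.76667, 4.46667, 120 ms; sum = 126.233 ms.
End-to-end = 126 ms.

126 ms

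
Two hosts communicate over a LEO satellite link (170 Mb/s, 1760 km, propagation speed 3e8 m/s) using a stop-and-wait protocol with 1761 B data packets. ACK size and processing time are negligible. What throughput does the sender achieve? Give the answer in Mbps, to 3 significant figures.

1.19 Mbps

t_tx = L/R = 14088/170000000 = 8.28706e-05 s.
t_prop = 1760000/300000000 = 0.00586667 s; RTT = 0.0117333 s.
Cycle = t_tx + RTT = 0.0118162 s.
Throughput = L / cycle = 14088 / 0.0118162 = 1.19 Mbps.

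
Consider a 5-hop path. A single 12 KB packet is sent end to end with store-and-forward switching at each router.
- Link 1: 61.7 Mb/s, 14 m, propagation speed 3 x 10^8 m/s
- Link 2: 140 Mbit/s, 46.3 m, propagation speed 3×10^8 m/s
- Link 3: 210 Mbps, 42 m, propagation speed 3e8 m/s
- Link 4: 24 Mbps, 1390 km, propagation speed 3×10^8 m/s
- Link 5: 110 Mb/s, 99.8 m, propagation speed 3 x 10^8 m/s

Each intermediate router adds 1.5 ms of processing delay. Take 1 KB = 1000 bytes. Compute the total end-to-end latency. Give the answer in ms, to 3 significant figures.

18.2 ms

L = 96000 bits.
Transmission delays (L/R per hop): 1.55592, 0.685714, 0.457143, 4, 0.872727 ms; sum = 7.5715 ms.
Propagation delays (d/s per hop): 4.66667e-05, 0.000154333, 0.00014, 4.63333, 0.000332667 ms; sum = 4.63401 ms.
Processing at 4 router(s): 4 × 1.5 ms = 6 ms.
End-to-end = 18.2 ms.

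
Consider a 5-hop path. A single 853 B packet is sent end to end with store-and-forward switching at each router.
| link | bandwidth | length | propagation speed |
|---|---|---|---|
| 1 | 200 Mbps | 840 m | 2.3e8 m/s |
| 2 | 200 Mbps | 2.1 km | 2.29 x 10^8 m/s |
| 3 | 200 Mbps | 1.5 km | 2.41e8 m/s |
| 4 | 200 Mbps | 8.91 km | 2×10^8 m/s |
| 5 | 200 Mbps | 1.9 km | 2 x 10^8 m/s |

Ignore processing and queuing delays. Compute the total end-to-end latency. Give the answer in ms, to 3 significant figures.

L = 853 × 8 = 6824 bits.
Transmission delay per hop = L/R = 6824/200000000 = 0.03412 ms; 5 hops → 0.1706 ms.
Propagation delays (d/s per hop): 0.00365217, 0.00917031, 0.00622407, 0.04455, 0.0095 ms; sum = 0.0730965 ms.
End-to-end = 0.244 ms.

0.244 ms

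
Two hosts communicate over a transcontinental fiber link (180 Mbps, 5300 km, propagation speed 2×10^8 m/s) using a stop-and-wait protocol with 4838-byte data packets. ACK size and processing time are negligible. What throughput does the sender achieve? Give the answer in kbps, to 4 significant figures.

727.3 kbps

t_tx = L/R = 38704/180000000 = 0.000215022 s.
t_prop = 5300000/200000000 = 0.0265 s; RTT = 0.053 s.
Cycle = t_tx + RTT = 0.053215 s.
Throughput = L / cycle = 38704 / 0.053215 = 727.3 kbps.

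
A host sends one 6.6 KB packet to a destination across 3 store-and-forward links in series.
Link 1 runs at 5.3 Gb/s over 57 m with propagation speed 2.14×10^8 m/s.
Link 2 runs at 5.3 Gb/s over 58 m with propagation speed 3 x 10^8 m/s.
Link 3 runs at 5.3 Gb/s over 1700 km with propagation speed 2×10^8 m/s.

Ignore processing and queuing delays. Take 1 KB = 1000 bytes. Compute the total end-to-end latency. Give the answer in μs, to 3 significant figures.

8530 μs

L = 52800 bits.
Transmission delay per hop = L/R = 52800/5300000000 = 9.96226 μs; 3 hops → 29.8868 μs.
Propagation delays (d/s per hop): 0.266355, 0.193333, 8500 μs; sum = 8500.46 μs.
End-to-end = 8530 μs.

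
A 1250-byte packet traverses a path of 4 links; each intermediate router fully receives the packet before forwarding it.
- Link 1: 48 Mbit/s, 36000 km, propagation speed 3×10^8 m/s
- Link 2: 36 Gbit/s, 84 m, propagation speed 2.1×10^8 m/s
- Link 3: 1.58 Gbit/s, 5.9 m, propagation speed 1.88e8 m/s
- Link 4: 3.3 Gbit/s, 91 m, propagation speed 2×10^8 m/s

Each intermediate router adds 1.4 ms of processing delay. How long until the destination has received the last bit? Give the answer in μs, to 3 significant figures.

L = 1250 × 8 = 10000 bits.
Transmission delays (L/R per hop): 208.333, 0.277778, 6.32911, 3.0303 μs; sum = 217.971 μs.
Propagation delays (d/s per hop): 120000, 0.4, 0.031383, 0.455 μs; sum = 120001 μs.
Processing at 3 router(s): 3 × 1.4 ms = 4200 μs.
End-to-end = 124000 μs.

124000 μs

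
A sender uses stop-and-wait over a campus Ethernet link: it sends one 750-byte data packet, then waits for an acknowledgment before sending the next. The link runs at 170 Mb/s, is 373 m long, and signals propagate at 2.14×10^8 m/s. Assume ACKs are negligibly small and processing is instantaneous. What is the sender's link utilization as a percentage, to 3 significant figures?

t_tx = L/R = 6000/170000000 = 3.52941e-05 s.
t_prop = 373/214000000 = 1.74299e-06 s; RTT = 3.48598e-06 s.
Cycle = t_tx + RTT = 3.87801e-05 s.
Utilization = t_tx / cycle = 3.52941e-05/3.87801e-05 = 91.0 %.

91.0 %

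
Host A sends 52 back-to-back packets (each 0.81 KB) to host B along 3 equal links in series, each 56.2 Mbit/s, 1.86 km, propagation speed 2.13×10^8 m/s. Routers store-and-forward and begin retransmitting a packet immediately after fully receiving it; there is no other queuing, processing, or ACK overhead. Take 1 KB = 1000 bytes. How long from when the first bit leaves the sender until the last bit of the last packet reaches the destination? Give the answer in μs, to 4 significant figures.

6253 μs

Per-hop transmission t_tx = L/R = 6480/56200000 = 115.302 μs.
Per-hop propagation t_prop = 1860/213000000 = 8.73239 μs.
Pipeline fill: first packet needs 3·t_tx to clear all hops; remaining 51 packets each add one t_tx.
Total = (3+52-1)·t_tx + 3·t_prop = 54·115.302 + 3·8.73239 = 6253 μs.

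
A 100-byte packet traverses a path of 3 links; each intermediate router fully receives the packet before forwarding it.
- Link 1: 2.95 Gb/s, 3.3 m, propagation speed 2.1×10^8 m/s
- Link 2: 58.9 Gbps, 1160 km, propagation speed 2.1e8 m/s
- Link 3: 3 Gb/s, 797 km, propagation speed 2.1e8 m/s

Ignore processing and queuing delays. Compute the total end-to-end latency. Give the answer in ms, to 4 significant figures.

L = 100 × 8 = 800 bits.
Transmission delays (L/R per hop): 0.000271186, 1.35823e-05, 0.000266667 ms; sum = 0.000551435 ms.
Propagation delays (d/s per hop): 1.57143e-05, 5.52381, 3.79524 ms; sum = 9.31906 ms.
End-to-end = 9.320 ms.

9.320 ms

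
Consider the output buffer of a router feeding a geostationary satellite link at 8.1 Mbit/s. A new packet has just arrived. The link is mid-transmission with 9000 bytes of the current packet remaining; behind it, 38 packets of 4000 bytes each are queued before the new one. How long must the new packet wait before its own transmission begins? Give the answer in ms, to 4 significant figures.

Each queued packet: L/R = 32000/8100000 = 3.95062 ms.
38 queued → 150.123 ms.
Plus remaining 72000 bits of current packet: 8.88889 ms.
Queuing delay = 159.0 ms.

159.0 ms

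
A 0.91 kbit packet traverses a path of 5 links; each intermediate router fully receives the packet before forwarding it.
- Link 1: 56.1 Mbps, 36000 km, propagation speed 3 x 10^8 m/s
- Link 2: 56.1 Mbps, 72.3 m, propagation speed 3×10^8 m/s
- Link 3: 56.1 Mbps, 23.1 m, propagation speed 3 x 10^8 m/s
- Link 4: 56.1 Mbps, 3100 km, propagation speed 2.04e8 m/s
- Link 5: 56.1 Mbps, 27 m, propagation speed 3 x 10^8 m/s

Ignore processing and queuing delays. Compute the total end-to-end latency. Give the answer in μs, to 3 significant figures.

135000 μs

L = 910 bits.
Transmission delay per hop = L/R = 910/56100000 = 16.221 μs; 5 hops → 81.1052 μs.
Propagation delays (d/s per hop): 120000, 0.241, 0.077, 15196.1, 0.09 μs; sum = 135196 μs.
End-to-end = 135000 μs.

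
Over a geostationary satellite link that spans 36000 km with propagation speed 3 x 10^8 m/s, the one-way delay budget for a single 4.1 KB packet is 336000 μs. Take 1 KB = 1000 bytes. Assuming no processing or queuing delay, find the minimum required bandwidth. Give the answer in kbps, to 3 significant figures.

L = 32800 bits.
Propagation delay = 36000000 / 300000000 = 120000 μs.
Transmission budget = 336000 − 120000 = 216000 μs.
R ≥ L / t_tx = 32800 bits / 0.216 s = 152 kbps.

152 kbps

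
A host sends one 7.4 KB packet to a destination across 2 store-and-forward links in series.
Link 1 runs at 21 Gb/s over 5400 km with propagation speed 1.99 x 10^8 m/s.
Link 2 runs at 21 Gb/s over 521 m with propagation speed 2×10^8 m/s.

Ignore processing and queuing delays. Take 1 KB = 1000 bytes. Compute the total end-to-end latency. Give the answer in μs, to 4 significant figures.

27140 μs

L = 59200 bits.
Transmission delay per hop = L/R = 59200/21000000000 = 2.81905 μs; 2 hops → 5.6381 μs.
Propagation delays (d/s per hop): 27135.7, 2.605 μs; sum = 27138.3 μs.
End-to-end = 27140 μs.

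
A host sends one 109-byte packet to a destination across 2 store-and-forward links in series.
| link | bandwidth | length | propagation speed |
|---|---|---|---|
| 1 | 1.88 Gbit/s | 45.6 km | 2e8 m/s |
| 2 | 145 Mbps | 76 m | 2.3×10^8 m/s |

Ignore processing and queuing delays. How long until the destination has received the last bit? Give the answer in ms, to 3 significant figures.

L = 109 × 8 = 872 bits.
Transmission delays (L/R per hop): 0.00046383, 0.00601379 ms; sum = 0.00647762 ms.
Propagation delays (d/s per hop): 0.228, 0.000330435 ms; sum = 0.22833 ms.
End-to-end = 0.235 ms.

0.235 ms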